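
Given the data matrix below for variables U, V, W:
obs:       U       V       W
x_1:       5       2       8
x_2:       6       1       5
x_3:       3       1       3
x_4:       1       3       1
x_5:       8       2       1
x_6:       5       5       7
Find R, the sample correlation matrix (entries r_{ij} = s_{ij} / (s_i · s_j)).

Step 1 — column means:
  mean(U) = (5 + 6 + 3 + 1 + 8 + 5) / 6 = 28/6 = 4.6667
  mean(V) = (2 + 1 + 1 + 3 + 2 + 5) / 6 = 14/6 = 2.3333
  mean(W) = (8 + 5 + 3 + 1 + 1 + 7) / 6 = 25/6 = 4.1667

Step 2 — sample variances and covariances s[i,j] = (1/(n-1)) · Σ_k (x_{k,i} - mean_i) · (x_{k,j} - mean_j), with n-1 = 5:
  s[U,U] = ((0.3333)·(0.3333) + (1.3333)·(1.3333) + (-1.6667)·(-1.6667) + (-3.6667)·(-3.6667) + (3.3333)·(3.3333) + (0.3333)·(0.3333)) / 5 = 29.3333/5 = 5.8667
  s[U,V] = ((0.3333)·(-0.3333) + (1.3333)·(-1.3333) + (-1.6667)·(-1.3333) + (-3.6667)·(0.6667) + (3.3333)·(-0.3333) + (0.3333)·(2.6667)) / 5 = -2.3333/5 = -0.4667
  s[U,W] = ((0.3333)·(3.8333) + (1.3333)·(0.8333) + (-1.6667)·(-1.1667) + (-3.6667)·(-3.1667) + (3.3333)·(-3.1667) + (0.3333)·(2.8333)) / 5 = 6.3333/5 = 1.2667
  s[V,V] = ((-0.3333)·(-0.3333) + (-1.3333)·(-1.3333) + (-1.3333)·(-1.3333) + (0.6667)·(0.6667) + (-0.3333)·(-0.3333) + (2.6667)·(2.6667)) / 5 = 11.3333/5 = 2.2667
  s[V,W] = ((-0.3333)·(3.8333) + (-1.3333)·(0.8333) + (-1.3333)·(-1.1667) + (0.6667)·(-3.1667) + (-0.3333)·(-3.1667) + (2.6667)·(2.8333)) / 5 = 5.6667/5 = 1.1333
  s[W,W] = ((3.8333)·(3.8333) + (0.8333)·(0.8333) + (-1.1667)·(-1.1667) + (-3.1667)·(-3.1667) + (-3.1667)·(-3.1667) + (2.8333)·(2.8333)) / 5 = 44.8333/5 = 8.9667
  Sample standard deviations s_i = √(s[i,i]):
  s(U) = √(5.8667) = 2.4221
  s(V) = √(2.2667) = 1.5055
  s(W) = √(8.9667) = 2.9944

Step 3 — r_{ij} = s_{ij} / (s_i · s_j):
  r[U,U] = 1 (diagonal).
  r[U,V] = -0.4667 / (2.4221 · 1.5055) = -0.4667 / 3.6466 = -0.128
  r[U,W] = 1.2667 / (2.4221 · 2.9944) = 1.2667 / 7.2529 = 0.1746
  r[V,V] = 1 (diagonal).
  r[V,W] = 1.1333 / (1.5055 · 2.9944) = 1.1333 / 4.5083 = 0.2514
  r[W,W] = 1 (diagonal).

R is symmetric with unit diagonal. Assembling:

R = [[1, -0.128, 0.1746],
 [-0.128, 1, 0.2514],
 [0.1746, 0.2514, 1]]


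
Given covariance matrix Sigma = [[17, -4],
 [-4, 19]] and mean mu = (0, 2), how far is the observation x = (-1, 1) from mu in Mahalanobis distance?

Step 1 — centre the observation: (x - mu) = (-1, -1).

Step 2 — invert Sigma. det(Sigma) = 17·19 - (-4)² = 307.
  Sigma^{-1} = (1/det) · [[d, -b], [-b, a]] = [[0.0619, 0.013],
 [0.013, 0.0554]].

Step 3 — form the quadratic (x - mu)^T · Sigma^{-1} · (x - mu):
  Sigma^{-1} · (x - mu) = (-0.0749, -0.0684).
  (x - mu)^T · [Sigma^{-1} · (x - mu)] = (-1)·(-0.0749) + (-1)·(-0.0684) = 0.1433.

Step 4 — take square root: d = √(0.1433) ≈ 0.3786.

d(x, mu) = √(0.1433) ≈ 0.3786


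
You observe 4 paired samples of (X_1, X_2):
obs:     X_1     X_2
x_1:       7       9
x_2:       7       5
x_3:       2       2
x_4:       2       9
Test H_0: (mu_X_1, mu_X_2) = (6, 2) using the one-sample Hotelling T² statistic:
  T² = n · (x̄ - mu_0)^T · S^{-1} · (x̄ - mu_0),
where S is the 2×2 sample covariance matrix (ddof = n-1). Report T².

Step 1 — sample mean vector:
  mean(X_1) = (7 + 7 + 2 + 2) / 4 = 18/4 = 4.5
  mean(X_2) = (9 + 5 + 2 + 9) / 4 = 25/4 = 6.25
  x̄ = (4.5, 6.25),  deviation x̄ - mu_0 = (4.5, 6.25) - (6, 2) = (-1.5, 4.25).

Step 2 — sample covariance matrix, S[i,j] = (1/(n-1)) · Σ_k (x_{k,i} - mean_i) · (x_{k,j} - mean_j), divisor n-1 = 3:
  S[X_1,X_1] = ((2.5)·(2.5) + (2.5)·(2.5) + (-2.5)·(-2.5) + (-2.5)·(-2.5)) / 3 = 25/3 = 8.3333
  S[X_1,X_2] = ((2.5)·(2.75) + (2.5)·(-1.25) + (-2.5)·(-4.25) + (-2.5)·(2.75)) / 3 = 7.5/3 = 2.5
  S[X_2,X_2] = ((2.75)·(2.75) + (-1.25)·(-1.25) + (-4.25)·(-4.25) + (2.75)·(2.75)) / 3 = 34.75/3 = 11.5833
  S = [[8.3333, 2.5],
 [2.5, 11.5833]].

Step 3 — invert S. det(S) = 8.3333·11.5833 - (2.5)² = 90.2778.
  S^{-1} = (1/det) · [[d, -b], [-b, a]] = [[0.1283, -0.0277],
 [-0.0277, 0.0923]].

Step 4 — quadratic form (x̄ - mu_0)^T · S^{-1} · (x̄ - mu_0):
  S^{-1} · (x̄ - mu_0) = (-0.3102, 0.4338),
  (x̄ - mu_0)^T · [...] = (-1.5)·(-0.3102) + (4.25)·(0.4338) = 2.3091.

Step 5 — scale by n: T² = 4 · 2.3091 = 9.2363.

T² ≈ 9.2363


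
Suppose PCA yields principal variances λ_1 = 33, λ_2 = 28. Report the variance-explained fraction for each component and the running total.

Step 1 — total variance = trace(Sigma) = Σ λ_i = 33 + 28 = 61.

Step 2 — fraction explained by component i = λ_i / Σ λ:
  PC1: 33/61 = 0.541
  PC2: 28/61 = 0.459

Step 3 — cumulative fraction after k components = (λ_1 + ... + λ_k) / Σ λ:
  k = 1: 33/61 = 0.541
  k = 2: (33 + 28)/61 = 61/61 = 1

Summary (fraction, with percent):

explained: PC1 0.541 (54.1%), PC2 0.459 (45.9%);  cumulative: 0.541, 1


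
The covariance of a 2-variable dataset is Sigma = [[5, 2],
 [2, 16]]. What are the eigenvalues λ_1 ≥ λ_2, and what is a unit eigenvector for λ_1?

Step 1 — characteristic polynomial of 2×2 Sigma:
  det(Sigma - λI) = λ² - trace · λ + det = 0.
  trace = 5 + 16 = 21, det = 5·16 - (2)² = 76.
Step 2 — discriminant:
  Δ = trace² - 4·det = 441 - 304 = 137.
Step 3 — eigenvalues:
  λ = (trace ± √Δ)/2 = (21 ± 11.7047)/2,
  λ_1 = 16.3523,  λ_2 = 4.6477.

Step 4 — unit eigenvector for λ_1: solve (Sigma - λ_1 I)v = 0. First row:
  (5 - 16.3523)·v_x + (2)·v_y = 0, i.e. (-11.3523)·v_x + (2)·v_y = 0,
  so v ∝ (b, λ_1 - a) = (2, 11.3523) = u.
  ||u|| = √((2)² + (11.3523)²) = √(132.8758) ≈ 11.5272,
  v_1 = u/||u|| ≈ (0.1735, 0.9848) (||v_1|| = 1).

λ_1 = 16.3523,  λ_2 = 4.6477;  v_1 ≈ (0.1735, 0.9848)


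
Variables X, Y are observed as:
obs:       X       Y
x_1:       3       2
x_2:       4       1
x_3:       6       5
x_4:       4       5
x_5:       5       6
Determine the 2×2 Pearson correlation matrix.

Step 1 — column means:
  mean(X) = (3 + 4 + 6 + 4 + 5) / 5 = 22/5 = 4.4
  mean(Y) = (2 + 1 + 5 + 5 + 6) / 5 = 19/5 = 3.8

Step 2 — sample variances and covariances s[i,j] = (1/(n-1)) · Σ_k (x_{k,i} - mean_i) · (x_{k,j} - mean_j), with n-1 = 4:
  s[X,X] = ((-1.4)·(-1.4) + (-0.4)·(-0.4) + (1.6)·(1.6) + (-0.4)·(-0.4) + (0.6)·(0.6)) / 4 = 5.2/4 = 1.3
  s[X,Y] = ((-1.4)·(-1.8) + (-0.4)·(-2.8) + (1.6)·(1.2) + (-0.4)·(1.2) + (0.6)·(2.2)) / 4 = 6.4/4 = 1.6
  s[Y,Y] = ((-1.8)·(-1.8) + (-2.8)·(-2.8) + (1.2)·(1.2) + (1.2)·(1.2) + (2.2)·(2.2)) / 4 = 18.8/4 = 4.7
  Sample standard deviations s_i = √(s[i,i]):
  s(X) = √(1.3) = 1.1402
  s(Y) = √(4.7) = 2.1679

Step 3 — r_{ij} = s_{ij} / (s_i · s_j):
  r[X,X] = 1 (diagonal).
  r[X,Y] = 1.6 / (1.1402 · 2.1679) = 1.6 / 2.4718 = 0.6473
  r[Y,Y] = 1 (diagonal).

R is symmetric with unit diagonal. Assembling:

R = [[1, 0.6473],
 [0.6473, 1]]


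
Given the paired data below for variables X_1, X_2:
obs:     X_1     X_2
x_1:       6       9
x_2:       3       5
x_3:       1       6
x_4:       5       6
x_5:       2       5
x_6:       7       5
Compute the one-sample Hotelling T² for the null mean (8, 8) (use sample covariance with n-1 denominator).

Step 1 — sample mean vector:
  mean(X_1) = (6 + 3 + 1 + 5 + 2 + 7) / 6 = 24/6 = 4
  mean(X_2) = (9 + 5 + 6 + 6 + 5 + 5) / 6 = 36/6 = 6
  x̄ = (4, 6),  deviation x̄ - mu_0 = (4, 6) - (8, 8) = (-4, -2).

Step 2 — sample covariance matrix, S[i,j] = (1/(n-1)) · Σ_k (x_{k,i} - mean_i) · (x_{k,j} - mean_j), divisor n-1 = 5:
  S[X_1,X_1] = ((2)·(2) + (-1)·(-1) + (-3)·(-3) + (1)·(1) + (-2)·(-2) + (3)·(3)) / 5 = 28/5 = 5.6
  S[X_1,X_2] = ((2)·(3) + (-1)·(-1) + (-3)·(0) + (1)·(0) + (-2)·(-1) + (3)·(-1)) / 5 = 6/5 = 1.2
  S[X_2,X_2] = ((3)·(3) + (-1)·(-1) + (0)·(0) + (0)·(0) + (-1)·(-1) + (-1)·(-1)) / 5 = 12/5 = 2.4
  S = [[5.6, 1.2],
 [1.2, 2.4]].

Step 3 — invert S. det(S) = 5.6·2.4 - (1.2)² = 12.
  S^{-1} = (1/det) · [[d, -b], [-b, a]] = [[0.2, -0.1],
 [-0.1, 0.4667]].

Step 4 — quadratic form (x̄ - mu_0)^T · S^{-1} · (x̄ - mu_0):
  S^{-1} · (x̄ - mu_0) = (-0.6, -0.5333),
  (x̄ - mu_0)^T · [...] = (-4)·(-0.6) + (-2)·(-0.5333) = 3.4667.

Step 5 — scale by n: T² = 6 · 3.4667 = 20.8.

T² ≈ 20.8


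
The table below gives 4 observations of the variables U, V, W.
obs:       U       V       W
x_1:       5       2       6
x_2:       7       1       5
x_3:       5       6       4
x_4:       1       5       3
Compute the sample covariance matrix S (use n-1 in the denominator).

Step 1 — column means:
  mean(U) = (5 + 7 + 5 + 1) / 4 = 18/4 = 4.5
  mean(V) = (2 + 1 + 6 + 5) / 4 = 14/4 = 3.5
  mean(W) = (6 + 5 + 4 + 3) / 4 = 18/4 = 4.5

Step 2 — sample covariance S[i,j] = (1/(n-1)) · Σ_k (x_{k,i} - mean_i) · (x_{k,j} - mean_j), with n-1 = 3.
  S[U,U] = ((0.5)·(0.5) + (2.5)·(2.5) + (0.5)·(0.5) + (-3.5)·(-3.5)) / 3 = 19/3 = 6.3333
  S[U,V] = ((0.5)·(-1.5) + (2.5)·(-2.5) + (0.5)·(2.5) + (-3.5)·(1.5)) / 3 = -11/3 = -3.6667
  S[U,W] = ((0.5)·(1.5) + (2.5)·(0.5) + (0.5)·(-0.5) + (-3.5)·(-1.5)) / 3 = 7/3 = 2.3333
  S[V,V] = ((-1.5)·(-1.5) + (-2.5)·(-2.5) + (2.5)·(2.5) + (1.5)·(1.5)) / 3 = 17/3 = 5.6667
  S[V,W] = ((-1.5)·(1.5) + (-2.5)·(0.5) + (2.5)·(-0.5) + (1.5)·(-1.5)) / 3 = -7/3 = -2.3333
  S[W,W] = ((1.5)·(1.5) + (0.5)·(0.5) + (-0.5)·(-0.5) + (-1.5)·(-1.5)) / 3 = 5/3 = 1.6667

S is symmetric (S[j,i] = S[i,j]). Assembling:

S = [[6.3333, -3.6667, 2.3333],
 [-3.6667, 5.6667, -2.3333],
 [2.3333, -2.3333, 1.6667]]


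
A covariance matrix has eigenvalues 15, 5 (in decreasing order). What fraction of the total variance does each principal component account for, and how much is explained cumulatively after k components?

Step 1 — total variance = trace(Sigma) = Σ λ_i = 15 + 5 = 20.

Step 2 — fraction explained by component i = λ_i / Σ λ:
  PC1: 15/20 = 0.75
  PC2: 5/20 = 0.25

Step 3 — cumulative fraction after k components = (λ_1 + ... + λ_k) / Σ λ:
  k = 1: 15/20 = 0.75
  k = 2: (15 + 5)/20 = 20/20 = 1

Summary (fraction, with percent):

explained: PC1 0.75 (75%), PC2 0.25 (25%);  cumulative: 0.75, 1


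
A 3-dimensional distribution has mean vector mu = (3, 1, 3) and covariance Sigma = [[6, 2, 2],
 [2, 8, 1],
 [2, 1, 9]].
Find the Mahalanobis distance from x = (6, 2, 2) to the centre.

Step 1 — centre the observation: (x - mu) = (3, 1, -1).

Step 2 — invert Sigma (cofactor / det for 3×3, or solve directly):
  Sigma^{-1} = [[0.194, -0.0437, -0.0383],
 [-0.0437, 0.1366, -0.0055],
 [-0.0383, -0.0055, 0.1202]].

Step 3 — form the quadratic (x - mu)^T · Sigma^{-1} · (x - mu):
  Sigma^{-1} · (x - mu) = (0.5765, 0.0109, -0.2404).
  (x - mu)^T · [Sigma^{-1} · (x - mu)] = (3)·(0.5765) + (1)·(0.0109) + (-1)·(-0.2404) = 1.9809.

Step 4 — take square root: d = √(1.9809) ≈ 1.4074.

d(x, mu) = √(1.9809) ≈ 1.4074


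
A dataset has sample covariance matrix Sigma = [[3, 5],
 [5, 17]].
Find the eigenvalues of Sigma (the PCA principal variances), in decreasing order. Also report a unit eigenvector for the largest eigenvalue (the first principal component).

Step 1 — characteristic polynomial of 2×2 Sigma:
  det(Sigma - λI) = λ² - trace · λ + det = 0.
  trace = 3 + 17 = 20, det = 3·17 - (5)² = 26.
Step 2 — discriminant:
  Δ = trace² - 4·det = 400 - 104 = 296.
Step 3 — eigenvalues:
  λ = (trace ± √Δ)/2 = (20 ± 17.2047)/2,
  λ_1 = 18.6023,  λ_2 = 1.3977.

Step 4 — unit eigenvector for λ_1: solve (Sigma - λ_1 I)v = 0. First row:
  (3 - 18.6023)·v_x + (5)·v_y = 0, i.e. (-15.6023)·v_x + (5)·v_y = 0,
  so v ∝ (b, λ_1 - a) = (5, 15.6023) = u.
  ||u|| = √((5)² + (15.6023)²) = √(268.4326) ≈ 16.3839,
  v_1 = u/||u|| ≈ (0.3052, 0.9523) (||v_1|| = 1).

λ_1 = 18.6023,  λ_2 = 1.3977;  v_1 ≈ (0.3052, 0.9523)


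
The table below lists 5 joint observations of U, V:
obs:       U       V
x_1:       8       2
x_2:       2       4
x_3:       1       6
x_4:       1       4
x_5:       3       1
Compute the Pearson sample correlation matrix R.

Step 1 — column means:
  mean(U) = (8 + 2 + 1 + 1 + 3) / 5 = 15/5 = 3
  mean(V) = (2 + 4 + 6 + 4 + 1) / 5 = 17/5 = 3.4

Step 2 — sample variances and covariances s[i,j] = (1/(n-1)) · Σ_k (x_{k,i} - mean_i) · (x_{k,j} - mean_j), with n-1 = 4:
  s[U,U] = ((5)·(5) + (-1)·(-1) + (-2)·(-2) + (-2)·(-2) + (0)·(0)) / 4 = 34/4 = 8.5
  s[U,V] = ((5)·(-1.4) + (-1)·(0.6) + (-2)·(2.6) + (-2)·(0.6) + (0)·(-2.4)) / 4 = -14/4 = -3.5
  s[V,V] = ((-1.4)·(-1.4) + (0.6)·(0.6) + (2.6)·(2.6) + (0.6)·(0.6) + (-2.4)·(-2.4)) / 4 = 15.2/4 = 3.8
  Sample standard deviations s_i = √(s[i,i]):
  s(U) = √(8.5) = 2.9155
  s(V) = √(3.8) = 1.9494

Step 3 — r_{ij} = s_{ij} / (s_i · s_j):
  r[U,U] = 1 (diagonal).
  r[U,V] = -3.5 / (2.9155 · 1.9494) = -3.5 / 5.6833 = -0.6158
  r[V,V] = 1 (diagonal).

R is symmetric with unit diagonal. Assembling:

R = [[1, -0.6158],
 [-0.6158, 1]]


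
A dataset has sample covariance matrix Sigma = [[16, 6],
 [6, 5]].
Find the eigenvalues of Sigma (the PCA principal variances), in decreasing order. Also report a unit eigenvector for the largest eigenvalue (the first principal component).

Step 1 — characteristic polynomial of 2×2 Sigma:
  det(Sigma - λI) = λ² - trace · λ + det = 0.
  trace = 16 + 5 = 21, det = 16·5 - (6)² = 44.
Step 2 — discriminant:
  Δ = trace² - 4·det = 441 - 176 = 265.
Step 3 — eigenvalues:
  λ = (trace ± √Δ)/2 = (21 ± 16.2788)/2,
  λ_1 = 18.6394,  λ_2 = 2.3606.

Step 4 — unit eigenvector for λ_1: solve (Sigma - λ_1 I)v = 0. First row:
  (16 - 18.6394)·v_x + (6)·v_y = 0, i.e. (-2.6394)·v_x + (6)·v_y = 0,
  so v ∝ (b, λ_1 - a) = (6, 2.6394) = u.
  ||u|| = √((6)² + (2.6394)²) = √(42.9665) ≈ 6.5549,
  v_1 = u/||u|| ≈ (0.9153, 0.4027) (||v_1|| = 1).

λ_1 = 18.6394,  λ_2 = 2.3606;  v_1 ≈ (0.9153, 0.4027)


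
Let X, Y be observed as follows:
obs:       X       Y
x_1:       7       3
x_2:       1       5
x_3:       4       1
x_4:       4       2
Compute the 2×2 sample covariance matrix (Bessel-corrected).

Step 1 — column means:
  mean(X) = (7 + 1 + 4 + 4) / 4 = 16/4 = 4
  mean(Y) = (3 + 5 + 1 + 2) / 4 = 11/4 = 2.75

Step 2 — sample covariance S[i,j] = (1/(n-1)) · Σ_k (x_{k,i} - mean_i) · (x_{k,j} - mean_j), with n-1 = 3.
  S[X,X] = ((3)·(3) + (-3)·(-3) + (0)·(0) + (0)·(0)) / 3 = 18/3 = 6
  S[X,Y] = ((3)·(0.25) + (-3)·(2.25) + (0)·(-1.75) + (0)·(-0.75)) / 3 = -6/3 = -2
  S[Y,Y] = ((0.25)·(0.25) + (2.25)·(2.25) + (-1.75)·(-1.75) + (-0.75)·(-0.75)) / 3 = 8.75/3 = 2.9167

S is symmetric (S[j,i] = S[i,j]). Assembling:

S = [[6, -2],
 [-2, 2.9167]]


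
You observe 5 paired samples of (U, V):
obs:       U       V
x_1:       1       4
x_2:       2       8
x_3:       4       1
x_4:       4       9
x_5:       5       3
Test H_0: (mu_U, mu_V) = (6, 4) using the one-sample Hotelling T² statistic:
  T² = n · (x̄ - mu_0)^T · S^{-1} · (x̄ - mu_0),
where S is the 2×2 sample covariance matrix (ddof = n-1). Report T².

Step 1 — sample mean vector:
  mean(U) = (1 + 2 + 4 + 4 + 5) / 5 = 16/5 = 3.2
  mean(V) = (4 + 8 + 1 + 9 + 3) / 5 = 25/5 = 5
  x̄ = (3.2, 5),  deviation x̄ - mu_0 = (3.2, 5) - (6, 4) = (-2.8, 1).

Step 2 — sample covariance matrix, S[i,j] = (1/(n-1)) · Σ_k (x_{k,i} - mean_i) · (x_{k,j} - mean_j), divisor n-1 = 4:
  S[U,U] = ((-2.2)·(-2.2) + (-1.2)·(-1.2) + (0.8)·(0.8) + (0.8)·(0.8) + (1.8)·(1.8)) / 4 = 10.8/4 = 2.7
  S[U,V] = ((-2.2)·(-1) + (-1.2)·(3) + (0.8)·(-4) + (0.8)·(4) + (1.8)·(-2)) / 4 = -5/4 = -1.25
  S[V,V] = ((-1)·(-1) + (3)·(3) + (-4)·(-4) + (4)·(4) + (-2)·(-2)) / 4 = 46/4 = 11.5
  S = [[2.7, -1.25],
 [-1.25, 11.5]].

Step 3 — invert S. det(S) = 2.7·11.5 - (-1.25)² = 29.4875.
  S^{-1} = (1/det) · [[d, -b], [-b, a]] = [[0.39, 0.0424],
 [0.0424, 0.0916]].

Step 4 — quadratic form (x̄ - mu_0)^T · S^{-1} · (x̄ - mu_0):
  S^{-1} · (x̄ - mu_0) = (-1.0496, -0.0271),
  (x̄ - mu_0)^T · [...] = (-2.8)·(-1.0496) + (1)·(-0.0271) = 2.9117.

Step 5 — scale by n: T² = 5 · 2.9117 = 14.5587.

T² ≈ 14.5587


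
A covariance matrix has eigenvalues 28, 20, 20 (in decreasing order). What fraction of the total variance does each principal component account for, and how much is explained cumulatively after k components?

Step 1 — total variance = trace(Sigma) = Σ λ_i = 28 + 20 + 20 = 68.

Step 2 — fraction explained by component i = λ_i / Σ λ:
  PC1: 28/68 = 0.4118
  PC2: 20/68 = 0.2941
  PC3: 20/68 = 0.2941

Step 3 — cumulative fraction after k components = (λ_1 + ... + λ_k) / Σ λ:
  k = 1: 28/68 = 0.4118
  k = 2: (28 + 20)/68 = 48/68 = 0.7059
  k = 3: (28 + 20 + 20)/68 = 68/68 = 1

Summary (fraction, with percent):

explained: PC1 0.4118 (41.18%), PC2 0.2941 (29.41%), PC3 0.2941 (29.41%);  cumulative: 0.4118, 0.7059, 1


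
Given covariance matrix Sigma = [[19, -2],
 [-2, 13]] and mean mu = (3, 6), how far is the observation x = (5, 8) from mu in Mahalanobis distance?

Step 1 — centre the observation: (x - mu) = (2, 2).

Step 2 — invert Sigma. det(Sigma) = 19·13 - (-2)² = 243.
  Sigma^{-1} = (1/det) · [[d, -b], [-b, a]] = [[0.0535, 0.0082],
 [0.0082, 0.0782]].

Step 3 — form the quadratic (x - mu)^T · Sigma^{-1} · (x - mu):
  Sigma^{-1} · (x - mu) = (0.1235, 0.1728).
  (x - mu)^T · [Sigma^{-1} · (x - mu)] = (2)·(0.1235) + (2)·(0.1728) = 0.5926.

Step 4 — take square root: d = √(0.5926) ≈ 0.7698.

d(x, mu) = √(0.5926) ≈ 0.7698


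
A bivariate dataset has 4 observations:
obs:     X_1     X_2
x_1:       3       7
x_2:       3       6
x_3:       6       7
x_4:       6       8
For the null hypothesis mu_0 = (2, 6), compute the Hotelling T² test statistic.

Step 1 — sample mean vector:
  mean(X_1) = (3 + 3 + 6 + 6) / 4 = 18/4 = 4.5
  mean(X_2) = (7 + 6 + 7 + 8) / 4 = 28/4 = 7
  x̄ = (4.5, 7),  deviation x̄ - mu_0 = (4.5, 7) - (2, 6) = (2.5, 1).

Step 2 — sample covariance matrix, S[i,j] = (1/(n-1)) · Σ_k (x_{k,i} - mean_i) · (x_{k,j} - mean_j), divisor n-1 = 3:
  S[X_1,X_1] = ((-1.5)·(-1.5) + (-1.5)·(-1.5) + (1.5)·(1.5) + (1.5)·(1.5)) / 3 = 9/3 = 3
  S[X_1,X_2] = ((-1.5)·(0) + (-1.5)·(-1) + (1.5)·(0) + (1.5)·(1)) / 3 = 3/3 = 1
  S[X_2,X_2] = ((0)·(0) + (-1)·(-1) + (0)·(0) + (1)·(1)) / 3 = 2/3 = 0.6667
  S = [[3, 1],
 [1, 0.6667]].

Step 3 — invert S. det(S) = 3·0.6667 - (1)² = 1.
  S^{-1} = (1/det) · [[d, -b], [-b, a]] = [[0.6667, -1],
 [-1, 3]].

Step 4 — quadratic form (x̄ - mu_0)^T · S^{-1} · (x̄ - mu_0):
  S^{-1} · (x̄ - mu_0) = (0.6667, 0.5),
  (x̄ - mu_0)^T · [...] = (2.5)·(0.6667) + (1)·(0.5) = 2.1667.

Step 5 — scale by n: T² = 4 · 2.1667 = 8.6667.

T² ≈ 8.6667


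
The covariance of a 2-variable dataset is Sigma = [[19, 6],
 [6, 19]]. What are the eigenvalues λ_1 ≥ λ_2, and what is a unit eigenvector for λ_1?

Step 1 — characteristic polynomial of 2×2 Sigma:
  det(Sigma - λI) = λ² - trace · λ + det = 0.
  trace = 19 + 19 = 38, det = 19·19 - (6)² = 325.
Step 2 — discriminant:
  Δ = trace² - 4·det = 1444 - 1300 = 144.
Step 3 — eigenvalues:
  λ = (trace ± √Δ)/2 = (38 ± 12)/2,
  λ_1 = 25,  λ_2 = 13.

Step 4 — unit eigenvector for λ_1: solve (Sigma - λ_1 I)v = 0. First row:
  (19 - 25)·v_x + (6)·v_y = 0, i.e. (-6)·v_x + (6)·v_y = 0,
  so v ∝ (b, λ_1 - a) = (6, 6) = u.
  ||u|| = √((6)² + (6)²) = √(72) ≈ 8.4853,
  v_1 = u/||u|| ≈ (0.7071, 0.7071) (||v_1|| = 1).

λ_1 = 25,  λ_2 = 13;  v_1 ≈ (0.7071, 0.7071)


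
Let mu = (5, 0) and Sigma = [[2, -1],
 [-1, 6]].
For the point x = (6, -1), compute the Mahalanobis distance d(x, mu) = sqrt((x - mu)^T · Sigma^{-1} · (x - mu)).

Step 1 — centre the observation: (x - mu) = (1, -1).

Step 2 — invert Sigma. det(Sigma) = 2·6 - (-1)² = 11.
  Sigma^{-1} = (1/det) · [[d, -b], [-b, a]] = [[0.5455, 0.0909],
 [0.0909, 0.1818]].

Step 3 — form the quadratic (x - mu)^T · Sigma^{-1} · (x - mu):
  Sigma^{-1} · (x - mu) = (0.4545, -0.0909).
  (x - mu)^T · [Sigma^{-1} · (x - mu)] = (1)·(0.4545) + (-1)·(-0.0909) = 0.5455.

Step 4 — take square root: d = √(0.5455) ≈ 0.7385.

d(x, mu) = √(0.5455) ≈ 0.7385


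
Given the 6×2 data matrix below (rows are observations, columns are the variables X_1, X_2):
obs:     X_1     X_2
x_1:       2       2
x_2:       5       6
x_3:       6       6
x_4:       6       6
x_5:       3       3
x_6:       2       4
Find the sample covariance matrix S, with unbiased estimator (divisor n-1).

Step 1 — column means:
  mean(X_1) = (2 + 5 + 6 + 6 + 3 + 2) / 6 = 24/6 = 4
  mean(X_2) = (2 + 6 + 6 + 6 + 3 + 4) / 6 = 27/6 = 4.5

Step 2 — sample covariance S[i,j] = (1/(n-1)) · Σ_k (x_{k,i} - mean_i) · (x_{k,j} - mean_j), with n-1 = 5.
  S[X_1,X_1] = ((-2)·(-2) + (1)·(1) + (2)·(2) + (2)·(2) + (-1)·(-1) + (-2)·(-2)) / 5 = 18/5 = 3.6
  S[X_1,X_2] = ((-2)·(-2.5) + (1)·(1.5) + (2)·(1.5) + (2)·(1.5) + (-1)·(-1.5) + (-2)·(-0.5)) / 5 = 15/5 = 3
  S[X_2,X_2] = ((-2.5)·(-2.5) + (1.5)·(1.5) + (1.5)·(1.5) + (1.5)·(1.5) + (-1.5)·(-1.5) + (-0.5)·(-0.5)) / 5 = 15.5/5 = 3.1

S is symmetric (S[j,i] = S[i,j]). Assembling:

S = [[3.6, 3],
 [3, 3.1]]


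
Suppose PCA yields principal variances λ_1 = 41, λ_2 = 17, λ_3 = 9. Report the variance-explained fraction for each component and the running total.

Step 1 — total variance = trace(Sigma) = Σ λ_i = 41 + 17 + 9 = 67.

Step 2 — fraction explained by component i = λ_i / Σ λ:
  PC1: 41/67 = 0.6119
  PC2: 17/67 = 0.2537
  PC3: 9/67 = 0.1343

Step 3 — cumulative fraction after k components = (λ_1 + ... + λ_k) / Σ λ:
  k = 1: 41/67 = 0.6119
  k = 2: (41 + 17)/67 = 58/67 = 0.8657
  k = 3: (41 + 17 + 9)/67 = 67/67 = 1

Summary (fraction, with percent):

explained: PC1 0.6119 (61.19%), PC2 0.2537 (25.37%), PC3 0.1343 (13.43%);  cumulative: 0.6119, 0.8657, 1


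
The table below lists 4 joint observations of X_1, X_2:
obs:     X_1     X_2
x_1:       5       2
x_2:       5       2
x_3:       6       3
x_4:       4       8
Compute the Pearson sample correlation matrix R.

Step 1 — column means:
  mean(X_1) = (5 + 5 + 6 + 4) / 4 = 20/4 = 5
  mean(X_2) = (2 + 2 + 3 + 8) / 4 = 15/4 = 3.75

Step 2 — sample variances and covariances s[i,j] = (1/(n-1)) · Σ_k (x_{k,i} - mean_i) · (x_{k,j} - mean_j), with n-1 = 3:
  s[X_1,X_1] = ((0)·(0) + (0)·(0) + (1)·(1) + (-1)·(-1)) / 3 = 2/3 = 0.6667
  s[X_1,X_2] = ((0)·(-1.75) + (0)·(-1.75) + (1)·(-0.75) + (-1)·(4.25)) / 3 = -5/3 = -1.6667
  s[X_2,X_2] = ((-1.75)·(-1.75) + (-1.75)·(-1.75) + (-0.75)·(-0.75) + (4.25)·(4.25)) / 3 = 24.75/3 = 8.25
  Sample standard deviations s_i = √(s[i,i]):
  s(X_1) = √(0.6667) = 0.8165
  s(X_2) = √(8.25) = 2.8723

Step 3 — r_{ij} = s_{ij} / (s_i · s_j):
  r[X_1,X_1] = 1 (diagonal).
  r[X_1,X_2] = -1.6667 / (0.8165 · 2.8723) = -1.6667 / 2.3452 = -0.7107
  r[X_2,X_2] = 1 (diagonal).

R is symmetric with unit diagonal. Assembling:

R = [[1, -0.7107],
 [-0.7107, 1]]


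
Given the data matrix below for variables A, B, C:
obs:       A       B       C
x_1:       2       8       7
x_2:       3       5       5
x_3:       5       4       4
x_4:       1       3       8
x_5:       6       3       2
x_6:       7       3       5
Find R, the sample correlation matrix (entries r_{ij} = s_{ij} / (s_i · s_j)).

Step 1 — column means:
  mean(A) = (2 + 3 + 5 + 1 + 6 + 7) / 6 = 24/6 = 4
  mean(B) = (8 + 5 + 4 + 3 + 3 + 3) / 6 = 26/6 = 4.3333
  mean(C) = (7 + 5 + 4 + 8 + 2 + 5) / 6 = 31/6 = 5.1667

Step 2 — sample variances and covariances s[i,j] = (1/(n-1)) · Σ_k (x_{k,i} - mean_i) · (x_{k,j} - mean_j), with n-1 = 5:
  s[A,A] = ((-2)·(-2) + (-1)·(-1) + (1)·(1) + (-3)·(-3) + (2)·(2) + (3)·(3)) / 5 = 28/5 = 5.6
  s[A,B] = ((-2)·(3.6667) + (-1)·(0.6667) + (1)·(-0.3333) + (-3)·(-1.3333) + (2)·(-1.3333) + (3)·(-1.3333)) / 5 = -11/5 = -2.2
  s[A,C] = ((-2)·(1.8333) + (-1)·(-0.1667) + (1)·(-1.1667) + (-3)·(2.8333) + (2)·(-3.1667) + (3)·(-0.1667)) / 5 = -20/5 = -4
  s[B,B] = ((3.6667)·(3.6667) + (0.6667)·(0.6667) + (-0.3333)·(-0.3333) + (-1.3333)·(-1.3333) + (-1.3333)·(-1.3333) + (-1.3333)·(-1.3333)) / 5 = 19.3333/5 = 3.8667
  s[B,C] = ((3.6667)·(1.8333) + (0.6667)·(-0.1667) + (-0.3333)·(-1.1667) + (-1.3333)·(2.8333) + (-1.3333)·(-3.1667) + (-1.3333)·(-0.1667)) / 5 = 7.6667/5 = 1.5333
  s[C,C] = ((1.8333)·(1.8333) + (-0.1667)·(-0.1667) + (-1.1667)·(-1.1667) + (2.8333)·(2.8333) + (-3.1667)·(-3.1667) + (-0.1667)·(-0.1667)) / 5 = 22.8333/5 = 4.5667
  Sample standard deviations s_i = √(s[i,i]):
  s(A) = √(5.6) = 2.3664
  s(B) = √(3.8667) = 1.9664
  s(C) = √(4.5667) = 2.137

Step 3 — r_{ij} = s_{ij} / (s_i · s_j):
  r[A,A] = 1 (diagonal).
  r[A,B] = -2.2 / (2.3664 · 1.9664) = -2.2 / 4.6533 = -0.4728
  r[A,C] = -4 / (2.3664 · 2.137) = -4 / 5.057 = -0.791
  r[B,B] = 1 (diagonal).
  r[B,C] = 1.5333 / (1.9664 · 2.137) = 1.5333 / 4.2021 = 0.3649
  r[C,C] = 1 (diagonal).

R is symmetric with unit diagonal. Assembling:

R = [[1, -0.4728, -0.791],
 [-0.4728, 1, 0.3649],
 [-0.791, 0.3649, 1]]


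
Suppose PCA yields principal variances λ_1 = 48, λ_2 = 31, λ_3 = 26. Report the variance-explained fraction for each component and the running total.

Step 1 — total variance = trace(Sigma) = Σ λ_i = 48 + 31 + 26 = 105.

Step 2 — fraction explained by component i = λ_i / Σ λ:
  PC1: 48/105 = 0.4571
  PC2: 31/105 = 0.2952
  PC3: 26/105 = 0.2476

Step 3 — cumulative fraction after k components = (λ_1 + ... + λ_k) / Σ λ:
  k = 1: 48/105 = 0.4571
  k = 2: (48 + 31)/105 = 79/105 = 0.7524
  k = 3: (48 + 31 + 26)/105 = 105/105 = 1

Summary (fraction, with percent):

explained: PC1 0.4571 (45.71%), PC2 0.2952 (29.52%), PC3 0.2476 (24.76%);  cumulative: 0.4571, 0.7524, 1


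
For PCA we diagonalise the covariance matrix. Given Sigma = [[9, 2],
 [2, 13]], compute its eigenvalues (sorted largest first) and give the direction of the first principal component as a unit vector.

Step 1 — characteristic polynomial of 2×2 Sigma:
  det(Sigma - λI) = λ² - trace · λ + det = 0.
  trace = 9 + 13 = 22, det = 9·13 - (2)² = 113.
Step 2 — discriminant:
  Δ = trace² - 4·det = 484 - 452 = 32.
Step 3 — eigenvalues:
  λ = (trace ± √Δ)/2 = (22 ± 5.6569)/2,
  λ_1 = 13.8284,  λ_2 = 8.1716.

Step 4 — unit eigenvector for λ_1: solve (Sigma - λ_1 I)v = 0. First row:
  (9 - 13.8284)·v_x + (2)·v_y = 0, i.e. (-4.8284)·v_x + (2)·v_y = 0,
  so v ∝ (b, λ_1 - a) = (2, 4.8284) = u.
  ||u|| = √((2)² + (4.8284)²) = √(27.3137) ≈ 5.2263,
  v_1 = u/||u|| ≈ (0.3827, 0.9239) (||v_1|| = 1).

λ_1 = 13.8284,  λ_2 = 8.1716;  v_1 ≈ (0.3827, 0.9239)


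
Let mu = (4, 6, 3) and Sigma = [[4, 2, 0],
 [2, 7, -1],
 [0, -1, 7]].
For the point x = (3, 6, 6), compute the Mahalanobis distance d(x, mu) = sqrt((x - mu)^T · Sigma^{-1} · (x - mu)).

Step 1 — centre the observation: (x - mu) = (-1, 0, 3).

Step 2 — invert Sigma (cofactor / det for 3×3, or solve directly):
  Sigma^{-1} = [[0.2927, -0.0854, -0.0122],
 [-0.0854, 0.1707, 0.0244],
 [-0.0122, 0.0244, 0.1463]].

Step 3 — form the quadratic (x - mu)^T · Sigma^{-1} · (x - mu):
  Sigma^{-1} · (x - mu) = (-0.3293, 0.1585, 0.4512).
  (x - mu)^T · [Sigma^{-1} · (x - mu)] = (-1)·(-0.3293) + (0)·(0.1585) + (3)·(0.4512) = 1.6829.

Step 4 — take square root: d = √(1.6829) ≈ 1.2973.

d(x, mu) = √(1.6829) ≈ 1.2973


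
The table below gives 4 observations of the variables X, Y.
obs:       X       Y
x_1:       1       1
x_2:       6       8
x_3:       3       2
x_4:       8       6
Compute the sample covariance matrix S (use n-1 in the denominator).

Step 1 — column means:
  mean(X) = (1 + 6 + 3 + 8) / 4 = 18/4 = 4.5
  mean(Y) = (1 + 8 + 2 + 6) / 4 = 17/4 = 4.25

Step 2 — sample covariance S[i,j] = (1/(n-1)) · Σ_k (x_{k,i} - mean_i) · (x_{k,j} - mean_j), with n-1 = 3.
  S[X,X] = ((-3.5)·(-3.5) + (1.5)·(1.5) + (-1.5)·(-1.5) + (3.5)·(3.5)) / 3 = 29/3 = 9.6667
  S[X,Y] = ((-3.5)·(-3.25) + (1.5)·(3.75) + (-1.5)·(-2.25) + (3.5)·(1.75)) / 3 = 26.5/3 = 8.8333
  S[Y,Y] = ((-3.25)·(-3.25) + (3.75)·(3.75) + (-2.25)·(-2.25) + (1.75)·(1.75)) / 3 = 32.75/3 = 10.9167

S is symmetric (S[j,i] = S[i,j]). Assembling:

S = [[9.6667, 8.8333],
 [8.8333, 10.9167]]


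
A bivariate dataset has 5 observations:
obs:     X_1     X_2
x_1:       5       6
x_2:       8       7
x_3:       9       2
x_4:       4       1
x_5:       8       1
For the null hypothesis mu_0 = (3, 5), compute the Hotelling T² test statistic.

Step 1 — sample mean vector:
  mean(X_1) = (5 + 8 + 9 + 4 + 8) / 5 = 34/5 = 6.8
  mean(X_2) = (6 + 7 + 2 + 1 + 1) / 5 = 17/5 = 3.4
  x̄ = (6.8, 3.4),  deviation x̄ - mu_0 = (6.8, 3.4) - (3, 5) = (3.8, -1.6).

Step 2 — sample covariance matrix, S[i,j] = (1/(n-1)) · Σ_k (x_{k,i} - mean_i) · (x_{k,j} - mean_j), divisor n-1 = 4:
  S[X_1,X_1] = ((-1.8)·(-1.8) + (1.2)·(1.2) + (2.2)·(2.2) + (-2.8)·(-2.8) + (1.2)·(1.2)) / 4 = 18.8/4 = 4.7
  S[X_1,X_2] = ((-1.8)·(2.6) + (1.2)·(3.6) + (2.2)·(-1.4) + (-2.8)·(-2.4) + (1.2)·(-2.4)) / 4 = 0.4/4 = 0.1
  S[X_2,X_2] = ((2.6)·(2.6) + (3.6)·(3.6) + (-1.4)·(-1.4) + (-2.4)·(-2.4) + (-2.4)·(-2.4)) / 4 = 33.2/4 = 8.3
  S = [[4.7, 0.1],
 [0.1, 8.3]].

Step 3 — invert S. det(S) = 4.7·8.3 - (0.1)² = 39.
  S^{-1} = (1/det) · [[d, -b], [-b, a]] = [[0.2128, -0.0026],
 [-0.0026, 0.1205]].

Step 4 — quadratic form (x̄ - mu_0)^T · S^{-1} · (x̄ - mu_0):
  S^{-1} · (x̄ - mu_0) = (0.8128, -0.2026),
  (x̄ - mu_0)^T · [...] = (3.8)·(0.8128) + (-1.6)·(-0.2026) = 3.4128.

Step 5 — scale by n: T² = 5 · 3.4128 = 17.0641.

T² ≈ 17.0641


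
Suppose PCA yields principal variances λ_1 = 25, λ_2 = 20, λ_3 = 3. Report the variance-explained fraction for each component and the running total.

Step 1 — total variance = trace(Sigma) = Σ λ_i = 25 + 20 + 3 = 48.

Step 2 — fraction explained by component i = λ_i / Σ λ:
  PC1: 25/48 = 0.5208
  PC2: 20/48 = 0.4167
  PC3: 3/48 = 0.0625

Step 3 — cumulative fraction after k components = (λ_1 + ... + λ_k) / Σ λ:
  k = 1: 25/48 = 0.5208
  k = 2: (25 + 20)/48 = 45/48 = 0.9375
  k = 3: (25 + 20 + 3)/48 = 48/48 = 1

Summary (fraction, with percent):

explained: PC1 0.5208 (52.08%), PC2 0.4167 (41.67%), PC3 0.0625 (6.25%);  cumulative: 0.5208, 0.9375, 1


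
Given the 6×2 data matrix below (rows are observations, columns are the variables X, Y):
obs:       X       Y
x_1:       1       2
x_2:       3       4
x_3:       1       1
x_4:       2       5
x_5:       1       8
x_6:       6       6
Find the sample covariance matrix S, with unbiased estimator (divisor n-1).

Step 1 — column means:
  mean(X) = (1 + 3 + 1 + 2 + 1 + 6) / 6 = 14/6 = 2.3333
  mean(Y) = (2 + 4 + 1 + 5 + 8 + 6) / 6 = 26/6 = 4.3333

Step 2 — sample covariance S[i,j] = (1/(n-1)) · Σ_k (x_{k,i} - mean_i) · (x_{k,j} - mean_j), with n-1 = 5.
  S[X,X] = ((-1.3333)·(-1.3333) + (0.6667)·(0.6667) + (-1.3333)·(-1.3333) + (-0.3333)·(-0.3333) + (-1.3333)·(-1.3333) + (3.6667)·(3.6667)) / 5 = 19.3333/5 = 3.8667
  S[X,Y] = ((-1.3333)·(-2.3333) + (0.6667)·(-0.3333) + (-1.3333)·(-3.3333) + (-0.3333)·(0.6667) + (-1.3333)·(3.6667) + (3.6667)·(1.6667)) / 5 = 8.3333/5 = 1.6667
  S[Y,Y] = ((-2.3333)·(-2.3333) + (-0.3333)·(-0.3333) + (-3.3333)·(-3.3333) + (0.6667)·(0.6667) + (3.6667)·(3.6667) + (1.6667)·(1.6667)) / 5 = 33.3333/5 = 6.6667

S is symmetric (S[j,i] = S[i,j]). Assembling:

S = [[3.8667, 1.6667],
 [1.6667, 6.6667]]


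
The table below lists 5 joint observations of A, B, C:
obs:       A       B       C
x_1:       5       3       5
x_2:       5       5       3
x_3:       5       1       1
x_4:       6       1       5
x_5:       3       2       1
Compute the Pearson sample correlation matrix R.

Step 1 — column means:
  mean(A) = (5 + 5 + 5 + 6 + 3) / 5 = 24/5 = 4.8
  mean(B) = (3 + 5 + 1 + 1 + 2) / 5 = 12/5 = 2.4
  mean(C) = (5 + 3 + 1 + 5 + 1) / 5 = 15/5 = 3

Step 2 — sample variances and covariances s[i,j] = (1/(n-1)) · Σ_k (x_{k,i} - mean_i) · (x_{k,j} - mean_j), with n-1 = 4:
  s[A,A] = ((0.2)·(0.2) + (0.2)·(0.2) + (0.2)·(0.2) + (1.2)·(1.2) + (-1.8)·(-1.8)) / 4 = 4.8/4 = 1.2
  s[A,B] = ((0.2)·(0.6) + (0.2)·(2.6) + (0.2)·(-1.4) + (1.2)·(-1.4) + (-1.8)·(-0.4)) / 4 = -0.6/4 = -0.15
  s[A,C] = ((0.2)·(2) + (0.2)·(0) + (0.2)·(-2) + (1.2)·(2) + (-1.8)·(-2)) / 4 = 6/4 = 1.5
  s[B,B] = ((0.6)·(0.6) + (2.6)·(2.6) + (-1.4)·(-1.4) + (-1.4)·(-1.4) + (-0.4)·(-0.4)) / 4 = 11.2/4 = 2.8
  s[B,C] = ((0.6)·(2) + (2.6)·(0) + (-1.4)·(-2) + (-1.4)·(2) + (-0.4)·(-2)) / 4 = 2/4 = 0.5
  s[C,C] = ((2)·(2) + (0)·(0) + (-2)·(-2) + (2)·(2) + (-2)·(-2)) / 4 = 16/4 = 4
  Sample standard deviations s_i = √(s[i,i]):
  s(A) = √(1.2) = 1.0954
  s(B) = √(2.8) = 1.6733
  s(C) = √(4) = 2

Step 3 — r_{ij} = s_{ij} / (s_i · s_j):
  r[A,A] = 1 (diagonal).
  r[A,B] = -0.15 / (1.0954 · 1.6733) = -0.15 / 1.833 = -0.0818
  r[A,C] = 1.5 / (1.0954 · 2) = 1.5 / 2.1909 = 0.6847
  r[B,B] = 1 (diagonal).
  r[B,C] = 0.5 / (1.6733 · 2) = 0.5 / 3.3466 = 0.1494
  r[C,C] = 1 (diagonal).

R is symmetric with unit diagonal. Assembling:

R = [[1, -0.0818, 0.6847],
 [-0.0818, 1, 0.1494],
 [0.6847, 0.1494, 1]]


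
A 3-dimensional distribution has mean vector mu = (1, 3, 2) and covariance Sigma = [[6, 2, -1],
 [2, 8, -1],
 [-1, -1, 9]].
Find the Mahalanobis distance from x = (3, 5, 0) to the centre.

Step 1 — centre the observation: (x - mu) = (2, 2, -2).

Step 2 — invert Sigma (cofactor / det for 3×3, or solve directly):
  Sigma^{-1} = [[0.1839, -0.044, 0.0155],
 [-0.044, 0.1373, 0.0104],
 [0.0155, 0.0104, 0.114]].

Step 3 — form the quadratic (x - mu)^T · Sigma^{-1} · (x - mu):
  Sigma^{-1} · (x - mu) = (0.2487, 0.1658, -0.1762).
  (x - mu)^T · [Sigma^{-1} · (x - mu)] = (2)·(0.2487) + (2)·(0.1658) + (-2)·(-0.1762) = 1.1813.

Step 4 — take square root: d = √(1.1813) ≈ 1.0869.

d(x, mu) = √(1.1813) ≈ 1.0869


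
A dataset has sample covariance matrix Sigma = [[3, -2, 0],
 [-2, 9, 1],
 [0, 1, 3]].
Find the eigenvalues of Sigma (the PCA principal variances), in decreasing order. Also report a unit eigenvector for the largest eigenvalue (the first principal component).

Step 1 — characteristic polynomial p(λ) = det(λI - Sigma) = λ³ - tr·λ² + c_1·λ - det, where tr = trace, c_1 = sum of the principal 2×2 minors, det = det(Sigma):
  tr = 3 + 9 + 3 = 15,
  c_1 = (3·9 - (-2)²) + (3·3 - (0)²) + (9·3 - (1)²) = 23 + 9 + 26 = 58,
  det = 3·(9·3 - (1)²) - (-2)·((-2)·3 - (1)·(0)) + (0)·((-2)·(1) - 9·(0)) = 3·(26) - (-2)·(-6) + (0)·(-2) = 66.
  So p(λ) = λ³ - 15λ² + 58λ - 66.
Step 2 — look for an integer root (rational root theorem: any rational root is an integer divisor of 66). Testing λ = 3:
  p(3) = 27 - 135 + 174 - 66 = 0  ✓
  Dividing out (λ - 3): p(λ) = (λ - 3)(λ² - 12λ + 22).
Step 3 — remaining eigenvalues from the quadratic λ² - 12λ + 22 = 0:
  Δ = 12² - 4·22 = 144 - 88 = 56,  λ = (12 ± √56)/2 = (12 ± 7.4833)/2 ≈ 9.7417 or 2.2583.
  Sorted: λ_1 = 9.7417,  λ_2 = 3,  λ_3 = 2.2583  (check: sum = 15 = tr ✓).

Step 4 — unit eigenvector for λ_1 ≈ 9.7417: v spans the null space of (Sigma - λ_1 I), whose rows are
  r_1 = (-6.7417, -2, 0),  r_2 = (-2, -0.7417, 1),  r_3 = (0, 1, -6.7417).
  v is orthogonal to every row, so take v ∝ r_1 × r_2 = ((-2)·(1) - (0)·(-0.7417), (0)·(-2) - (-6.7417)·(1), (-6.7417)·(-0.7417) - (-2)·(-2)) ≈ (-2, 6.7417, 1).
  Rescale (multiply by -1 so the first nonzero entry is positive): u = (2, -6.7417, -1).
  ||u|| = √((2)² + (-6.7417)² + (-1)²) = √(50.4499) ≈ 7.1028,  v_1 = u/||u|| ≈ (0.2816, -0.9492, -0.1408) (||v_1|| = 1).

λ_1 = 9.7417,  λ_2 = 3,  λ_3 = 2.2583;  v_1 ≈ (0.2816, -0.9492, -0.1408)


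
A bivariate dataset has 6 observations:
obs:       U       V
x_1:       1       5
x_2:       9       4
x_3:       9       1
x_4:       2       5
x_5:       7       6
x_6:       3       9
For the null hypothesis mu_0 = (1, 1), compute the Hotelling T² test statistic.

Step 1 — sample mean vector:
  mean(U) = (1 + 9 + 9 + 2 + 7 + 3) / 6 = 31/6 = 5.1667
  mean(V) = (5 + 4 + 1 + 5 + 6 + 9) / 6 = 30/6 = 5
  x̄ = (5.1667, 5),  deviation x̄ - mu_0 = (5.1667, 5) - (1, 1) = (4.1667, 4).

Step 2 — sample covariance matrix, S[i,j] = (1/(n-1)) · Σ_k (x_{k,i} - mean_i) · (x_{k,j} - mean_j), divisor n-1 = 5:
  S[U,U] = ((-4.1667)·(-4.1667) + (3.8333)·(3.8333) + (3.8333)·(3.8333) + (-3.1667)·(-3.1667) + (1.8333)·(1.8333) + (-2.1667)·(-2.1667)) / 5 = 64.8333/5 = 12.9667
  S[U,V] = ((-4.1667)·(0) + (3.8333)·(-1) + (3.8333)·(-4) + (-3.1667)·(0) + (1.8333)·(1) + (-2.1667)·(4)) / 5 = -26/5 = -5.2
  S[V,V] = ((0)·(0) + (-1)·(-1) + (-4)·(-4) + (0)·(0) + (1)·(1) + (4)·(4)) / 5 = 34/5 = 6.8
  S = [[12.9667, -5.2],
 [-5.2, 6.8]].

Step 3 — invert S. det(S) = 12.9667·6.8 - (-5.2)² = 61.1333.
  S^{-1} = (1/det) · [[d, -b], [-b, a]] = [[0.1112, 0.0851],
 [0.0851, 0.2121]].

Step 4 — quadratic form (x̄ - mu_0)^T · S^{-1} · (x̄ - mu_0):
  S^{-1} · (x̄ - mu_0) = (0.8037, 1.2028),
  (x̄ - mu_0)^T · [...] = (4.1667)·(0.8037) + (4)·(1.2028) = 8.1601.

Step 5 — scale by n: T² = 6 · 8.1601 = 48.9607.

T² ≈ 48.9607


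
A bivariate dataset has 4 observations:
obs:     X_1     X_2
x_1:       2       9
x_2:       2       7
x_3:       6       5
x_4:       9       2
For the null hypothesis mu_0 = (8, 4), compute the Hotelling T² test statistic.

Step 1 — sample mean vector:
  mean(X_1) = (2 + 2 + 6 + 9) / 4 = 19/4 = 4.75
  mean(X_2) = (9 + 7 + 5 + 2) / 4 = 23/4 = 5.75
  x̄ = (4.75, 5.75),  deviation x̄ - mu_0 = (4.75, 5.75) - (8, 4) = (-3.25, 1.75).

Step 2 — sample covariance matrix, S[i,j] = (1/(n-1)) · Σ_k (x_{k,i} - mean_i) · (x_{k,j} - mean_j), divisor n-1 = 3:
  S[X_1,X_1] = ((-2.75)·(-2.75) + (-2.75)·(-2.75) + (1.25)·(1.25) + (4.25)·(4.25)) / 3 = 34.75/3 = 11.5833
  S[X_1,X_2] = ((-2.75)·(3.25) + (-2.75)·(1.25) + (1.25)·(-0.75) + (4.25)·(-3.75)) / 3 = -29.25/3 = -9.75
  S[X_2,X_2] = ((3.25)·(3.25) + (1.25)·(1.25) + (-0.75)·(-0.75) + (-3.75)·(-3.75)) / 3 = 26.75/3 = 8.9167
  S = [[11.5833, -9.75],
 [-9.75, 8.9167]].

Step 3 — invert S. det(S) = 11.5833·8.9167 - (-9.75)² = 8.2222.
  S^{-1} = (1/det) · [[d, -b], [-b, a]] = [[1.0845, 1.1858],
 [1.1858, 1.4088]].

Step 4 — quadratic form (x̄ - mu_0)^T · S^{-1} · (x̄ - mu_0):
  S^{-1} · (x̄ - mu_0) = (-1.4493, -1.3885),
  (x̄ - mu_0)^T · [...] = (-3.25)·(-1.4493) + (1.75)·(-1.3885) = 2.2804.

Step 5 — scale by n: T² = 4 · 2.2804 = 9.1216.

T² ≈ 9.1216


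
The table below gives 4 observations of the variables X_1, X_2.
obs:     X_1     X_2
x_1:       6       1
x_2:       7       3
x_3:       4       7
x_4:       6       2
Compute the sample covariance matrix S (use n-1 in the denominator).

Step 1 — column means:
  mean(X_1) = (6 + 7 + 4 + 6) / 4 = 23/4 = 5.75
  mean(X_2) = (1 + 3 + 7 + 2) / 4 = 13/4 = 3.25

Step 2 — sample covariance S[i,j] = (1/(n-1)) · Σ_k (x_{k,i} - mean_i) · (x_{k,j} - mean_j), with n-1 = 3.
  S[X_1,X_1] = ((0.25)·(0.25) + (1.25)·(1.25) + (-1.75)·(-1.75) + (0.25)·(0.25)) / 3 = 4.75/3 = 1.5833
  S[X_1,X_2] = ((0.25)·(-2.25) + (1.25)·(-0.25) + (-1.75)·(3.75) + (0.25)·(-1.25)) / 3 = -7.75/3 = -2.5833
  S[X_2,X_2] = ((-2.25)·(-2.25) + (-0.25)·(-0.25) + (3.75)·(3.75) + (-1.25)·(-1.25)) / 3 = 20.75/3 = 6.9167

S is symmetric (S[j,i] = S[i,j]). Assembling:

S = [[1.5833, -2.5833],
 [-2.5833, 6.9167]]


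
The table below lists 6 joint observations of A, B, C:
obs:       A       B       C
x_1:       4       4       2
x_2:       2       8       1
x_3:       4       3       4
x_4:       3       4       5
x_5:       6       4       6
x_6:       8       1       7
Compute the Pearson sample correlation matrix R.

Step 1 — column means:
  mean(A) = (4 + 2 + 4 + 3 + 6 + 8) / 6 = 27/6 = 4.5
  mean(B) = (4 + 8 + 3 + 4 + 4 + 1) / 6 = 24/6 = 4
  mean(C) = (2 + 1 + 4 + 5 + 6 + 7) / 6 = 25/6 = 4.1667

Step 2 — sample variances and covariances s[i,j] = (1/(n-1)) · Σ_k (x_{k,i} - mean_i) · (x_{k,j} - mean_j), with n-1 = 5:
  s[A,A] = ((-0.5)·(-0.5) + (-2.5)·(-2.5) + (-0.5)·(-0.5) + (-1.5)·(-1.5) + (1.5)·(1.5) + (3.5)·(3.5)) / 5 = 23.5/5 = 4.7
  s[A,B] = ((-0.5)·(0) + (-2.5)·(4) + (-0.5)·(-1) + (-1.5)·(0) + (1.5)·(0) + (3.5)·(-3)) / 5 = -20/5 = -4
  s[A,C] = ((-0.5)·(-2.1667) + (-2.5)·(-3.1667) + (-0.5)·(-0.1667) + (-1.5)·(0.8333) + (1.5)·(1.8333) + (3.5)·(2.8333)) / 5 = 20.5/5 = 4.1
  s[B,B] = ((0)·(0) + (4)·(4) + (-1)·(-1) + (0)·(0) + (0)·(0) + (-3)·(-3)) / 5 = 26/5 = 5.2
  s[B,C] = ((0)·(-2.1667) + (4)·(-3.1667) + (-1)·(-0.1667) + (0)·(0.8333) + (0)·(1.8333) + (-3)·(2.8333)) / 5 = -21/5 = -4.2
  s[C,C] = ((-2.1667)·(-2.1667) + (-3.1667)·(-3.1667) + (-0.1667)·(-0.1667) + (0.8333)·(0.8333) + (1.8333)·(1.8333) + (2.8333)·(2.8333)) / 5 = 26.8333/5 = 5.3667
  Sample standard deviations s_i = √(s[i,i]):
  s(A) = √(4.7) = 2.1679
  s(B) = √(5.2) = 2.2804
  s(C) = √(5.3667) = 2.3166

Step 3 — r_{ij} = s_{ij} / (s_i · s_j):
  r[A,A] = 1 (diagonal).
  r[A,B] = -4 / (2.1679 · 2.2804) = -4 / 4.9437 = -0.8091
  r[A,C] = 4.1 / (2.1679 · 2.3166) = 4.1 / 5.0223 = 0.8164
  r[B,B] = 1 (diagonal).
  r[B,C] = -4.2 / (2.2804 · 2.3166) = -4.2 / 5.2827 = -0.7951
  r[C,C] = 1 (diagonal).

R is symmetric with unit diagonal. Assembling:

R = [[1, -0.8091, 0.8164],
 [-0.8091, 1, -0.7951],
 [0.8164, -0.7951, 1]]
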